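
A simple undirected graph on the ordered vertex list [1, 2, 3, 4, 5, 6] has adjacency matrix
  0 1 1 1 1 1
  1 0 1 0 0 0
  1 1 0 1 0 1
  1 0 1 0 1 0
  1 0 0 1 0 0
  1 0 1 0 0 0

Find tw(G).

A width-2 tree decomposition is:
Bags: B1 = {1, 3, 4}  B2 = {1, 3, 6}  B3 = {1, 2, 3}  B4 = {1, 4, 5}
Tree: B1–B2, B1–B3, B1–B4
The largest bag has 3 vertices, giving width 2; this decomposition certifies tw(G) ≤ 2. Conversely, {1, 2, 3} is a clique of size 3, and the vertices of any clique must share a bag in every tree decomposition; so some bag has ≥ 3 vertices and tw(G) ≥ 2. Therefore the treewidth is 2.

2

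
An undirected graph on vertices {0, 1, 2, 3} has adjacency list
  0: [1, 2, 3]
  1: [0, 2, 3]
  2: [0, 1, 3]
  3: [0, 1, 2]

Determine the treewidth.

A width-3 tree decomposition is:
Bags: B1 = {0, 1, 2, 3}
Tree: (single bag)
A single bag containing all 4 vertices is trivially a valid decomposition of width 3. Conversely, {0, 1, 2, 3} is a clique of size 4, and the vertices of any clique must share a bag in every tree decomposition; so some bag has ≥ 4 vertices and tw(G) ≥ 3. Therefore the treewidth is 3.

3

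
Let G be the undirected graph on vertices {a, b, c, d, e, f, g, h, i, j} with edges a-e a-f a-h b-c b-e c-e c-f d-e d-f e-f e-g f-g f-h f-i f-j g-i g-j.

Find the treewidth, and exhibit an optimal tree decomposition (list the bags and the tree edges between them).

Treewidth 2.
Bags: B1 = {e, f, g}  B2 = {d, e, f}  B3 = {c, e, f}  B4 = {b, c, e}  B5 = {f, g, i}  B6 = {a, e, f}  B7 = {a, f, h}  B8 = {f, g, j}
Tree: B1–B2, B2–B3, B3–B4, B1–B5, B1–B6, B6–B7, B5–B8

Every bag has size at most 3, so the width is 3 − 1 = 2 and tw(G) ≤ 2. Conversely, {f, g, j} is a clique of size 3, and the vertices of any clique must share a bag in every tree decomposition; so some bag has ≥ 3 vertices and tw(G) ≥ 2. The upper and lower bounds meet at 2, so that is the treewidth.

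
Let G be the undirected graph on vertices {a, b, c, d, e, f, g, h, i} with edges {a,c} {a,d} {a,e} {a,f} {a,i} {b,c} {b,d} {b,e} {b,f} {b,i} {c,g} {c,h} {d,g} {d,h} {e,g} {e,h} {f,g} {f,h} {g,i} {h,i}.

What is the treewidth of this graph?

A width-4 tree decomposition is:
Bags: B1 = {a, b, e, g, h}  B2 = {a, b, c, g, h}  B3 = {a, b, g, h, i}  B4 = {a, b, d, g, h}  B5 = {a, b, f, g, h}
Tree: B1–B2, B2–B3, B3–B4, B4–B5
The largest bag has 5 vertices, giving width 4; this decomposition certifies tw(G) ≤ 4. For the lower bound: the 5 vertex sets {a,e}, {c,h}, {b,i}, {g}, {d} are disjoint, each induces a connected subgraph, and every pair is joined by at least one edge of G. Contracting each set to a single vertex therefore yields K_{5} as a minor, and since treewidth is minor-monotone, tw(G) ≥ tw(K_{5}) = 4. Hence tw(G) = 4 exactly.

4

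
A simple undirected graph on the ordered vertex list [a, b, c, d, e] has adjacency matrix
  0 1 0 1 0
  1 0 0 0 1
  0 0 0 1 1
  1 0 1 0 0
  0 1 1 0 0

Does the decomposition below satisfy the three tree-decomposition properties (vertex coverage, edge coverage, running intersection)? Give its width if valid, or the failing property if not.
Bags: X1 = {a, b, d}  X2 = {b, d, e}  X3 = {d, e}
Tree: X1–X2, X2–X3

A tree decomposition must satisfy three properties: every vertex lies in some bag; for every edge, both endpoints lie together in some bag; and for every vertex, the bags containing it form a connected subtree. Here vertex c appears in no bag, so the decomposition is invalid.

No — vertex c appears in no bag.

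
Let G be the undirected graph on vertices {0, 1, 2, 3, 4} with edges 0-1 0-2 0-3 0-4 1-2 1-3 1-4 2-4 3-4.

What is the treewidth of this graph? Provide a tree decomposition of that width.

Treewidth 3.
Bags: B1 = {0, 1, 2, 4}  B2 = {0, 1, 3, 4}
Tree: B1–B2

The largest bag has 4 vertices, giving width 3; this decomposition certifies tw(G) ≤ 3. Conversely, {0, 1, 2, 4} is a clique of size 4, and the vertices of any clique must share a bag in every tree decomposition; so some bag has ≥ 4 vertices and tw(G) ≥ 3. Therefore the treewidth is 3.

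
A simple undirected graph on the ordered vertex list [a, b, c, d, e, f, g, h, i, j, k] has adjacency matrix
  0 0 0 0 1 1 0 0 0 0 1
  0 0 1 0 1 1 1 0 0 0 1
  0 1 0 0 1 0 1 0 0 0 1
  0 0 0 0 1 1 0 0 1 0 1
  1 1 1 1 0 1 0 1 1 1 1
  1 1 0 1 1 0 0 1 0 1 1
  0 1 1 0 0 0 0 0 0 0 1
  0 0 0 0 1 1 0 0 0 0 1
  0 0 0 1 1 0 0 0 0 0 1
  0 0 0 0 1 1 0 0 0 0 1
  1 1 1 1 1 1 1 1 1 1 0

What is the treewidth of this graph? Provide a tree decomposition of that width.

Every bag has size at most 4, so the width is 4 − 1 = 3 and tw(G) ≤ 3. For the lower bound, the 4 vertices {b, c, g, k} are pairwise adjacent, and any tree decomposition puts a clique entirely inside one bag — forcing width ≥ 3. Hence tw(G) = 3 exactly.

Treewidth 3.
Bags: B1 = {e, f, h, k}  B2 = {e, f, j, k}  B3 = {b, e, f, k}  B4 = {d, e, f, k}  B5 = {b, c, e, k}  B6 = {d, e, i, k}  B7 = {b, c, g, k}  B8 = {a, e, f, k}
Tree: B1–B2, B1–B3, B3–B4, B3–B5, B4–B6, B5–B7, B4–B8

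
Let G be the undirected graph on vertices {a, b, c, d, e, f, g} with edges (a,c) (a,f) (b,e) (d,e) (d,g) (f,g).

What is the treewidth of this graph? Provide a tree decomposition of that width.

Treewidth 1.
One such decomposition:
Bags: B1 = {a, c}  B2 = {a, f}  B3 = {f, g}  B4 = {d, g}  B5 = {d, e}  B6 = {b, e}
Tree: B1–B2, B2–B3, B3–B4, B4–B5, B5–B6

The largest bag has 2 vertices, giving width 1; this decomposition certifies tw(G) ≤ 1. Since G has at least one edge (e.g. c–a), it is not an edgeless graph, so tw(G) ≥ 1. Combining the bounds, tw(G) = 1.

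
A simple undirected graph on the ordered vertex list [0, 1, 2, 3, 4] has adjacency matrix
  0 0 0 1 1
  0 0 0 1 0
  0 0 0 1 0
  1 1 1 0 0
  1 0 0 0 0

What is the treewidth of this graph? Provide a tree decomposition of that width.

Treewidth 1.
One such decomposition:
Bags: B1 = {2, 3}  B2 = {0, 3}  B3 = {1, 3}  B4 = {0, 4}
Tree: B1–B2, B1–B3, B2–B4

Each bag holds 2 vertices, so the decomposition has width 1, which upper-bounds the treewidth. Since G has at least one edge (e.g. 2–3), it is not an edgeless graph, so tw(G) ≥ 1. Combining the bounds, tw(G) = 1.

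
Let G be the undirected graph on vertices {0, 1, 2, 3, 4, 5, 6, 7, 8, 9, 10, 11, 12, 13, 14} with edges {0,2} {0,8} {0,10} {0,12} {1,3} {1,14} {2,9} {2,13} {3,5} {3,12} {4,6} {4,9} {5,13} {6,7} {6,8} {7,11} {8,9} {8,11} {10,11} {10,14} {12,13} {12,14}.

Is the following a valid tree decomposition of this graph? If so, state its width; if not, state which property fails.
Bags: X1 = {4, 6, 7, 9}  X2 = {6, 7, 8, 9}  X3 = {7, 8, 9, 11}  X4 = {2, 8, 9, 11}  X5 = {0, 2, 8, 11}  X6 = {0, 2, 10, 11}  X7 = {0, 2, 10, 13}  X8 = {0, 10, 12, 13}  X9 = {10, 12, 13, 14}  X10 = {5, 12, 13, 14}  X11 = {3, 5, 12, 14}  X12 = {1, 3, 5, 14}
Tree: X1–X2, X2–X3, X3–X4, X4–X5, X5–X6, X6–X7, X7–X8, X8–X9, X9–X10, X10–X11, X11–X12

Checking the three conditions: (i) the bags cover all of {0, 1, 2, 3, 4, 5, 6, 7, 8, 9, 10, 11, 12, 13, 14}; (ii) for each edge, some bag contains both endpoints; (iii) the bags containing any fixed vertex form a subtree. All hold, so the decomposition is valid with width 4 − 1 = 3.

Yes; width 3.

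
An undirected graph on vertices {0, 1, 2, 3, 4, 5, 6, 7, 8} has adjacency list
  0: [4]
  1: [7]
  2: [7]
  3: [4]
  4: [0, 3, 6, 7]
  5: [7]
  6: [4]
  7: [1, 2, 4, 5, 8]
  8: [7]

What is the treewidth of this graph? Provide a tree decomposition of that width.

The largest bag has 2 vertices, giving width 1; this decomposition certifies tw(G) ≤ 1. Any graph with an edge has treewidth ≥ 1, and G has the edge 4–7. Combining the bounds, tw(G) = 1.

Treewidth 1.
Bags: B1 = {4, 7}  B2 = {7, 8}  B3 = {5, 7}  B4 = {1, 7}  B5 = {4, 6}  B6 = {2, 7}  B7 = {0, 4}  B8 = {3, 4}
Tree: B1–B2, B1–B3, B3–B4, B1–B5, B4–B6, B5–B7, B1–B8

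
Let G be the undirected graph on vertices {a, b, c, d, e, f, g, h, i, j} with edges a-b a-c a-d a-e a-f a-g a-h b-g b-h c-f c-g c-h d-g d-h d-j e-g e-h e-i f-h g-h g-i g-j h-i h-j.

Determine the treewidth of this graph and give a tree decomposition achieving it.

Treewidth 3.
One optimal decomposition is:
Bags: B1 = {a, b, g, h}  B2 = {a, d, g, h}  B3 = {a, e, g, h}  B4 = {a, c, g, h}  B5 = {e, g, h, i}  B6 = {a, c, f, h}  B7 = {d, g, h, j}
Tree: B1–B2, B2–B3, B3–B4, B3–B5, B4–B6, B2–B7

Each bag holds 4 vertices, so the decomposition has width 3, which upper-bounds the treewidth. Conversely, {d, g, h, j} is a clique of size 4, and the vertices of any clique must share a bag in every tree decomposition; so some bag has ≥ 4 vertices and tw(G) ≥ 3. The upper and lower bounds meet at 3, so that is the treewidth.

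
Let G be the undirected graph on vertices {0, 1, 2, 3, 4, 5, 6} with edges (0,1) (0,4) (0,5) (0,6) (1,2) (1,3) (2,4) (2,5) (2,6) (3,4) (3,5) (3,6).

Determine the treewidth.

A width-3 tree decomposition is:
Bags: B1 = {0, 1, 2, 3}  B2 = {0, 2, 3, 5}  B3 = {0, 2, 3, 4}  B4 = {0, 2, 3, 6}
Tree: B1–B2, B2–B3, B3–B4
Every bag has size at most 4, so the width is 4 − 1 = 3 and tw(G) ≤ 3. For the lower bound: the 4 vertex sets {1,2}, {0,5}, {3}, {4} are disjoint, each induces a connected subgraph, and every pair is joined by at least one edge of G. Contracting each set to a single vertex therefore yields K_{4} as a minor, and since treewidth is minor-monotone, tw(G) ≥ tw(K_{4}) = 3. Therefore the treewidth is 3.

3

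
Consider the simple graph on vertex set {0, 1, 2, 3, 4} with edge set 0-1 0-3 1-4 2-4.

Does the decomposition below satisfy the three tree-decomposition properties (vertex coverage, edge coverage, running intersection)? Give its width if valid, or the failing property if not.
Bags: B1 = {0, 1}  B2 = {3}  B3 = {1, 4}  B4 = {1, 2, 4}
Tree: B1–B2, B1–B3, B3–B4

No — edge (0,3) lies in no bag.

A tree decomposition must satisfy three properties: every vertex lies in some bag; for every edge, both endpoints lie together in some bag; and for every vertex, the bags containing it form a connected subtree. Here edge (0,3) lies in no bag, so the decomposition is invalid.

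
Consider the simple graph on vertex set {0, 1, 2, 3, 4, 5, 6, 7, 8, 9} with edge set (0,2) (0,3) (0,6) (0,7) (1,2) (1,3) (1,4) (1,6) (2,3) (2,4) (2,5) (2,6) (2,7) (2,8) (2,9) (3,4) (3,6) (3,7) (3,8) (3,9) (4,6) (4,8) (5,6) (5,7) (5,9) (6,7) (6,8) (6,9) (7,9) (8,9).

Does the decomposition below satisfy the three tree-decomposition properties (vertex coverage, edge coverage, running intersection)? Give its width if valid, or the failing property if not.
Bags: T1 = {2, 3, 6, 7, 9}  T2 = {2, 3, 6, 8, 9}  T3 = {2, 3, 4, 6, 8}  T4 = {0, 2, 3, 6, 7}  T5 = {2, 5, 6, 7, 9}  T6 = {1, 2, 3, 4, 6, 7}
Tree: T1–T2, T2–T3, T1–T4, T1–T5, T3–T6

No — bags containing vertex 7 are not connected in the tree.

A tree decomposition must satisfy three properties: every vertex lies in some bag; for every edge, both endpoints lie together in some bag; and for every vertex, the bags containing it form a connected subtree. Here bags containing vertex 7 are not connected in the tree, so the decomposition is invalid.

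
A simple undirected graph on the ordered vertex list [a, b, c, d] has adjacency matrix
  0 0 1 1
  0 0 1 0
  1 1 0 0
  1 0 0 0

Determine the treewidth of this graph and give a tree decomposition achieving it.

Treewidth 1.
One optimal decomposition is:
Bags: B1 = {a, d}  B2 = {a, c}  B3 = {b, c}
Tree: B1–B2, B2–B3

Each bag holds 2 vertices, so the decomposition has width 1, which upper-bounds the treewidth. Any graph with an edge has treewidth ≥ 1, and G has the edge a–d. The upper and lower bounds meet at 1, so that is the treewidth.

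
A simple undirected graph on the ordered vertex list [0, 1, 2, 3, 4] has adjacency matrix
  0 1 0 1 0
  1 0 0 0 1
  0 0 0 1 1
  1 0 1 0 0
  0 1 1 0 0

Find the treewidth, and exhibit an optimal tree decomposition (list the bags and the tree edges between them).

Every bag has size at most 3, so the width is 3 − 1 = 2 and tw(G) ≤ 2. For the lower bound, G contains the cycle 3–2–4–1–0–3, so G is not a forest; only forests have treewidth ≤ 1, hence tw(G) ≥ 2. Therefore the treewidth is 2.

Treewidth 2.
Bags: B1 = {2, 3, 4}  B2 = {1, 3, 4}  B3 = {0, 1, 3}
Tree: B1–B2, B2–B3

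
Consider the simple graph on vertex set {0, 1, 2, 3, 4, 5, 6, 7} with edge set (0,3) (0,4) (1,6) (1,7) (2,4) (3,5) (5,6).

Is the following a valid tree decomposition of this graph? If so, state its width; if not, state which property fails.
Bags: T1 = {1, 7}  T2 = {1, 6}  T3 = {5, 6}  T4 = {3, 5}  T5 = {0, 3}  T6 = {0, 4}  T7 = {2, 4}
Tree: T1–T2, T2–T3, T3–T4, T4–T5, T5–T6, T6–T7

Yes; width 1.

Checking the three conditions: (i) the bags cover all of {0, 1, 2, 3, 4, 5, 6, 7}; (ii) for each edge, some bag contains both endpoints; (iii) the bags containing any fixed vertex form a subtree. All hold, so the decomposition is valid with width 2 − 1 = 1.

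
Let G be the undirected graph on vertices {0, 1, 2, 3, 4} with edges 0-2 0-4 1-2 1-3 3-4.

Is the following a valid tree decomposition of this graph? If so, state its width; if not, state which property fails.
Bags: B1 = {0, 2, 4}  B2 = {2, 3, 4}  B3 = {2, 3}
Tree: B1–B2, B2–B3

A tree decomposition must satisfy three properties: every vertex lies in some bag; for every edge, both endpoints lie together in some bag; and for every vertex, the bags containing it form a connected subtree. Here vertex 1 appears in no bag, so the decomposition is invalid.

No — vertex 1 appears in no bag.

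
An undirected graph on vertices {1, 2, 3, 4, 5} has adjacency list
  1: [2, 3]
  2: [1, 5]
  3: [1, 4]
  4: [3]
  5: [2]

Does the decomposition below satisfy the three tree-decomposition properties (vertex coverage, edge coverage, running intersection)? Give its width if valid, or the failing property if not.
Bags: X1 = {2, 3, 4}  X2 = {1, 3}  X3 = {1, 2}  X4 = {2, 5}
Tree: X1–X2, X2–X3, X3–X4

No — bags containing vertex 2 are not connected in the tree.

A tree decomposition must satisfy three properties: every vertex lies in some bag; for every edge, both endpoints lie together in some bag; and for every vertex, the bags containing it form a connected subtree. Here bags containing vertex 2 are not connected in the tree, so the decomposition is invalid.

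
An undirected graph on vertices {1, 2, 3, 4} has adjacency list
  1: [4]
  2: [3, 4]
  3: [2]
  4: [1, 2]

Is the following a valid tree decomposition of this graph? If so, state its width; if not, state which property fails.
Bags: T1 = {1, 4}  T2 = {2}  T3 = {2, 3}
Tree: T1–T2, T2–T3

A tree decomposition must satisfy three properties: every vertex lies in some bag; for every edge, both endpoints lie together in some bag; and for every vertex, the bags containing it form a connected subtree. Here edge (4,2) lies in no bag, so the decomposition is invalid.

No — edge (4,2) lies in no bag.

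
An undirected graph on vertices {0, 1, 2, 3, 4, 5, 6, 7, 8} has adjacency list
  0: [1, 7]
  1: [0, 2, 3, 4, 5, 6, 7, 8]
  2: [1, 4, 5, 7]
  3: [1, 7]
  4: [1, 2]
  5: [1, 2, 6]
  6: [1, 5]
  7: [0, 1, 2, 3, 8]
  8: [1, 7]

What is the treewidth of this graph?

2

A width-2 tree decomposition is:
Bags: B1 = {1, 2, 7}  B2 = {1, 2, 4}  B3 = {1, 2, 5}  B4 = {1, 5, 6}  B5 = {0, 1, 7}  B6 = {1, 7, 8}  B7 = {1, 3, 7}
Tree: B1–B2, B1–B3, B3–B4, B1–B5, B5–B6, B6–B7
Each bag holds 3 vertices, so the decomposition has width 2, which upper-bounds the treewidth. On the other hand G contains the 3-clique {1, 2, 4}. A clique must lie in a single bag of any decomposition, so no decomposition can have width below 2. The upper and lower bounds meet at 2, so that is the treewidth.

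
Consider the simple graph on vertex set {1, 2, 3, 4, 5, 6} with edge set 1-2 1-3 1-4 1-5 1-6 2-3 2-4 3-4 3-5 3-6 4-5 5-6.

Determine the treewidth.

A width-3 tree decomposition is:
Bags: B1 = {1, 2, 3, 4}  B2 = {1, 3, 4, 5}  B3 = {1, 3, 5, 6}
Tree: B1–B2, B2–B3
The largest bag has 4 vertices, giving width 3; this decomposition certifies tw(G) ≤ 3. On the other hand G contains the 4-clique {1, 2, 3, 4}. A clique must lie in a single bag of any decomposition, so no decomposition can have width below 3. Hence tw(G) = 3 exactly.

3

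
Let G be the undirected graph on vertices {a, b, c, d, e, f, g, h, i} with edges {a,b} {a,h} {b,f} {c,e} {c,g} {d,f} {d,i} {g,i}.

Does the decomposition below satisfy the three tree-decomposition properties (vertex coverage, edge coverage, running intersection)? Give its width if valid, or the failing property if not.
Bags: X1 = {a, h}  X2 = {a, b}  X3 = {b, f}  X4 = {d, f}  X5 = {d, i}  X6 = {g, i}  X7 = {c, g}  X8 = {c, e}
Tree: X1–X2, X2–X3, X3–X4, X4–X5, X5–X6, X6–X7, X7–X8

Yes; width 1.

Checking the three conditions: (i) the bags cover all of {a, b, c, d, e, f, g, h, i}; (ii) for each edge, some bag contains both endpoints; (iii) the bags containing any fixed vertex form a subtree. All hold, so the decomposition is valid with width 2 − 1 = 1.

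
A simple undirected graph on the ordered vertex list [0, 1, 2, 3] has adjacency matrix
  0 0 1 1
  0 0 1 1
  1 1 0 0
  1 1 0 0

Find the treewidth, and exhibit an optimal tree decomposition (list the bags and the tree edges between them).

Treewidth 2.
One such decomposition:
Bags: B1 = {0, 1, 3}  B2 = {0, 1, 2}
Tree: B1–B2

The largest bag has 3 vertices, giving width 2; this decomposition certifies tw(G) ≤ 2. The edges 1–3–0–2–1 form a cycle, so G is not a tree and its treewidth is at least 2. Hence tw(G) = 2 exactly.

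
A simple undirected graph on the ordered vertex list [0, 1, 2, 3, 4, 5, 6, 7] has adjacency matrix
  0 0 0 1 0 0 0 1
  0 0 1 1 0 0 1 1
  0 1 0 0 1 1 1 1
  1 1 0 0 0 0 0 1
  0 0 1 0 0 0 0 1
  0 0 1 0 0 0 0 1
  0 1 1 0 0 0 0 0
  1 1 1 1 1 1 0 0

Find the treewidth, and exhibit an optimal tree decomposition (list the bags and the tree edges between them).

Each bag holds 3 vertices, so the decomposition has width 2, which upper-bounds the treewidth. On the other hand G contains the 3-clique {1, 2, 6}. A clique must lie in a single bag of any decomposition, so no decomposition can have width below 2. Combining the bounds, tw(G) = 2.

Treewidth 2.
Bags: B1 = {1, 2, 7}  B2 = {1, 3, 7}  B3 = {0, 3, 7}  B4 = {2, 5, 7}  B5 = {2, 4, 7}  B6 = {1, 2, 6}
Tree: B1–B2, B2–B3, B1–B4, B1–B5, B1–B6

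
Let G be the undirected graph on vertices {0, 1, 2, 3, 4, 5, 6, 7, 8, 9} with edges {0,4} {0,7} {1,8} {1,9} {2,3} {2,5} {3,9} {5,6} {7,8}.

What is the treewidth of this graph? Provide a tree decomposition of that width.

The largest bag has 2 vertices, giving width 1; this decomposition certifies tw(G) ≤ 1. G has an edge, so its treewidth is at least 1. Therefore the treewidth is 1.

Treewidth 1.
One optimal decomposition is:
Bags: B1 = {0, 4}  B2 = {0, 7}  B3 = {7, 8}  B4 = {1, 8}  B5 = {1, 9}  B6 = {3, 9}  B7 = {2, 3}  B8 = {2, 5}  B9 = {5, 6}
Tree: B1–B2, B2–B3, B3–B4, B4–B5, B5–B6, B6–B7, B7–B8, B8–B9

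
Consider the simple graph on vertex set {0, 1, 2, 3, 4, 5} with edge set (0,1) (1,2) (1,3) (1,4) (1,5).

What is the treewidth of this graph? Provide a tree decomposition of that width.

Treewidth 1.
Bags: B1 = {1, 5}  B2 = {1, 2}  B3 = {0, 1}  B4 = {1, 4}  B5 = {1, 3}
Tree: B1–B2, B2–B3, B3–B4, B3–B5

The largest bag has 2 vertices, giving width 1; this decomposition certifies tw(G) ≤ 1. Any graph with an edge has treewidth ≥ 1, and G has the edge 5–1. Combining the bounds, tw(G) = 1.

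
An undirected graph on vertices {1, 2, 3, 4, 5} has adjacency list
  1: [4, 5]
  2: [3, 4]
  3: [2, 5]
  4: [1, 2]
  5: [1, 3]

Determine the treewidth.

A width-2 tree decomposition is:
Bags: B1 = {1, 4, 5}  B2 = {3, 4, 5}  B3 = {2, 3, 4}
Tree: B1–B2, B2–B3
Every bag has size at most 3, so the width is 3 − 1 = 2 and tw(G) ≤ 2. The edges 4–1–5–3–2–4 form a cycle, so G is not a tree and its treewidth is at least 2. Hence tw(G) = 2 exactly.

2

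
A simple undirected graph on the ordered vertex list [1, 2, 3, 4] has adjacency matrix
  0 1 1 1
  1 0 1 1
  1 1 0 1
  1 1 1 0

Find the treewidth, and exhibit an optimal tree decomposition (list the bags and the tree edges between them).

A single bag containing all 4 vertices is trivially a valid decomposition of width 3. On the other hand G contains the 4-clique {1, 2, 3, 4}. A clique must lie in a single bag of any decomposition, so no decomposition can have width below 3. The upper and lower bounds meet at 3, so that is the treewidth.

Treewidth 3.
Bags: B1 = {1, 2, 3, 4}
Tree: (single bag)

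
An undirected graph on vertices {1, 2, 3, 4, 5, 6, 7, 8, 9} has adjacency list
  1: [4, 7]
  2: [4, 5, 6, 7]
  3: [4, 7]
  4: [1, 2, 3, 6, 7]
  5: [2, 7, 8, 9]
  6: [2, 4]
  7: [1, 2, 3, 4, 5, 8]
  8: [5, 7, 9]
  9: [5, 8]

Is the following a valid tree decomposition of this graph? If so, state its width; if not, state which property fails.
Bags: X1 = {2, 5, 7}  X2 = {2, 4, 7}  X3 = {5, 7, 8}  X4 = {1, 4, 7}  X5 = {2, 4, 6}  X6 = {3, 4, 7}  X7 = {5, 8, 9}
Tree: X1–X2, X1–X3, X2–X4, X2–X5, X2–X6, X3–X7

Yes; width 2.

Every vertex of G appears in some bag (union = {1, 2, 3, 4, 5, 6, 7, 8, 9}); every edge is covered by a bag; and for each vertex v the set of bags containing v is connected in the bag tree. The decomposition is therefore valid. The largest bag has 3 vertices, so the width is 2.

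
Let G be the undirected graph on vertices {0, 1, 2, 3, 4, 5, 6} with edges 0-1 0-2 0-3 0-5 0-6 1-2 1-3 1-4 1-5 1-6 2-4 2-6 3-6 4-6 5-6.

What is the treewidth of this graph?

3

A width-3 tree decomposition is:
Bags: B1 = {0, 1, 5, 6}  B2 = {0, 1, 3, 6}  B3 = {0, 1, 2, 6}  B4 = {1, 2, 4, 6}
Tree: B1–B2, B2–B3, B3–B4
Every bag has size at most 4, so the width is 4 − 1 = 3 and tw(G) ≤ 3. For the lower bound, the 4 vertices {0, 1, 2, 6} are pairwise adjacent, and any tree decomposition puts a clique entirely inside one bag — forcing width ≥ 3. Therefore the treewidth is 3.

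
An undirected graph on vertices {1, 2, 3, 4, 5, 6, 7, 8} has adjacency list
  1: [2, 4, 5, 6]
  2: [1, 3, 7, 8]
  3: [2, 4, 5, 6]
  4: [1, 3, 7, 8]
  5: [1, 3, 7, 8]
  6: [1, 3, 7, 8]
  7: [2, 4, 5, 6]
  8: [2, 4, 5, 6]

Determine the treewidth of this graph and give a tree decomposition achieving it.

Each bag holds 5 vertices, so the decomposition has width 4, which upper-bounds the treewidth. For the lower bound: the 5 vertex sets {3,5}, {6,7}, {1,2}, {4}, {8} are disjoint, each induces a connected subgraph, and every pair is joined by at least one edge of G. Contracting each set to a single vertex therefore yields K_{5} as a minor, and since treewidth is minor-monotone, tw(G) ≥ tw(K_{5}) = 4. Therefore the treewidth is 4.

Treewidth 4.
One such decomposition:
Bags: B1 = {2, 3, 4, 5, 6}  B2 = {2, 4, 5, 6, 7}  B3 = {1, 2, 4, 5, 6}  B4 = {2, 4, 5, 6, 8}
Tree: B1–B2, B2–B3, B3–B4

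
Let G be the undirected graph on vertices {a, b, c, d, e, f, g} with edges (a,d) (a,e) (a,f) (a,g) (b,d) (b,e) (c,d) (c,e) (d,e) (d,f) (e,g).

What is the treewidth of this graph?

A width-2 tree decomposition is:
Bags: B1 = {a, d, e}  B2 = {a, e, g}  B3 = {a, d, f}  B4 = {b, d, e}  B5 = {c, d, e}
Tree: B1–B2, B1–B3, B1–B4, B1–B5
Each bag holds 3 vertices, so the decomposition has width 2, which upper-bounds the treewidth. Conversely, {c, d, e} is a clique of size 3, and the vertices of any clique must share a bag in every tree decomposition; so some bag has ≥ 3 vertices and tw(G) ≥ 2. Hence tw(G) = 2 exactly.

2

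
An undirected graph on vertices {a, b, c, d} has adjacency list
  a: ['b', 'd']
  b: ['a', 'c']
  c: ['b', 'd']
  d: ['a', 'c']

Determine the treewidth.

2

A width-2 tree decomposition is:
Bags: B1 = {a, b, d}  B2 = {b, c, d}
Tree: B1–B2
Each bag holds 3 vertices, so the decomposition has width 2, which upper-bounds the treewidth. The edges b–a–d–c–b form a cycle, so G is not a tree and its treewidth is at least 2. Hence tw(G) = 2 exactly.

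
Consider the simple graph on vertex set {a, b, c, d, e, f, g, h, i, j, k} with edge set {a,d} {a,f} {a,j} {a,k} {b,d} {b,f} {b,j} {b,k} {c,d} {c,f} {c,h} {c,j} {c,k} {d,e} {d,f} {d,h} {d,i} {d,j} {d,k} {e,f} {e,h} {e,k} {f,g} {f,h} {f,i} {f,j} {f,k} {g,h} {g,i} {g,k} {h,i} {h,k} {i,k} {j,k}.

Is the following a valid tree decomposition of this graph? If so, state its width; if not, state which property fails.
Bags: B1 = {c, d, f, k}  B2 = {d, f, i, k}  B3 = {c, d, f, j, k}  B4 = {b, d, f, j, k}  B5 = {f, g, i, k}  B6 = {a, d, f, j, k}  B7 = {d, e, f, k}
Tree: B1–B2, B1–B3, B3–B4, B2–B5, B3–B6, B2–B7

A tree decomposition must satisfy three properties: every vertex lies in some bag; for every edge, both endpoints lie together in some bag; and for every vertex, the bags containing it form a connected subtree. Here vertex h appears in no bag, so the decomposition is invalid.

No — vertex h appears in no bag.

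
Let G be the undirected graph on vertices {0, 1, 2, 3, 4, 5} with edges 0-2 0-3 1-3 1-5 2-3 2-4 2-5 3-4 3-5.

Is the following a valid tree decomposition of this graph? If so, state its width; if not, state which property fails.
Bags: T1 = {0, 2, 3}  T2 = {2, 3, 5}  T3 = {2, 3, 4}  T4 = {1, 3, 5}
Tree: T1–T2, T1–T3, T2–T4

Every vertex of G appears in some bag (union = {0, 1, 2, 3, 4, 5}); every edge is covered by a bag; and for each vertex v the set of bags containing v is connected in the bag tree. The decomposition is therefore valid. The largest bag has 3 vertices, so the width is 2.

Yes; width 2.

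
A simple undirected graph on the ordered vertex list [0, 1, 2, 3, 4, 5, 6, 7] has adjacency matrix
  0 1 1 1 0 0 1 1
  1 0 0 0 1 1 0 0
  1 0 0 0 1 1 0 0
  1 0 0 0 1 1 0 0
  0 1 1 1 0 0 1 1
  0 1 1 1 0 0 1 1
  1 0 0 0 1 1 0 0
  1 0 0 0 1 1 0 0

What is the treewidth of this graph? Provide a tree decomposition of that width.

Each bag holds 4 vertices, so the decomposition has width 3, which upper-bounds the treewidth. For the lower bound: the 4 vertex sets {1,4}, {0,6}, {5}, {3} are disjoint, each induces a connected subgraph, and every pair is joined by at least one edge of G. Contracting each set to a single vertex therefore yields K_{4} as a minor, and since treewidth is minor-monotone, tw(G) ≥ tw(K_{4}) = 3. Therefore the treewidth is 3.

Treewidth 3.
One optimal decomposition is:
Bags: B1 = {0, 1, 4, 5}  B2 = {0, 4, 5, 6}  B3 = {0, 3, 4, 5}  B4 = {0, 2, 4, 5}  B5 = {0, 4, 5, 7}
Tree: B1–B2, B2–B3, B3–B4, B4–B5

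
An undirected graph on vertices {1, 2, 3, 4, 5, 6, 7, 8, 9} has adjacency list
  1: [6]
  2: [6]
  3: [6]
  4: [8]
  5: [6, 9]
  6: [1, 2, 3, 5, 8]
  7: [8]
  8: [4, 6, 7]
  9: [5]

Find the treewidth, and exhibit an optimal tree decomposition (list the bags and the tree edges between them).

Treewidth 1.
Bags: B1 = {3, 6}  B2 = {5, 6}  B3 = {1, 6}  B4 = {6, 8}  B5 = {2, 6}  B6 = {4, 8}  B7 = {7, 8}  B8 = {5, 9}
Tree: B1–B2, B1–B3, B2–B4, B1–B5, B4–B6, B4–B7, B2–B8

Each bag holds 2 vertices, so the decomposition has width 1, which upper-bounds the treewidth. Since G has at least one edge (e.g. 6–3), it is not an edgeless graph, so tw(G) ≥ 1. The upper and lower bounds meet at 1, so that is the treewidth.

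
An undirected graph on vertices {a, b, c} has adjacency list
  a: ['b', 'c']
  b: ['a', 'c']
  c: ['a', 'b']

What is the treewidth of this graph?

A width-2 tree decomposition is:
Bags: B1 = {a, b, c}
Tree: (single bag)
A single bag containing all 3 vertices is trivially a valid decomposition of width 2. On the other hand G contains the 3-clique {a, b, c}. A clique must lie in a single bag of any decomposition, so no decomposition can have width below 2. Hence tw(G) = 2 exactly.

2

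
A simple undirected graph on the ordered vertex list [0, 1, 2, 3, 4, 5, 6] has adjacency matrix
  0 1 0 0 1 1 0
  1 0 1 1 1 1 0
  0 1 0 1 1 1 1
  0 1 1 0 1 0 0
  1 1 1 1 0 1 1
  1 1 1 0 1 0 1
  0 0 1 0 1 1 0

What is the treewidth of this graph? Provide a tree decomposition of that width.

Each bag holds 4 vertices, so the decomposition has width 3, which upper-bounds the treewidth. On the other hand G contains the 4-clique {0, 1, 4, 5}. A clique must lie in a single bag of any decomposition, so no decomposition can have width below 3. Therefore the treewidth is 3.

Treewidth 3.
Bags: B1 = {1, 2, 4, 5}  B2 = {0, 1, 4, 5}  B3 = {1, 2, 3, 4}  B4 = {2, 4, 5, 6}
Tree: B1–B2, B1–B3, B1–B4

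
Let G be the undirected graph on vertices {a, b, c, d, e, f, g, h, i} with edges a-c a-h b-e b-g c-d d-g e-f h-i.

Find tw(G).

1

A width-1 tree decomposition is:
Bags: B1 = {e, f}  B2 = {b, e}  B3 = {b, g}  B4 = {d, g}  B5 = {c, d}  B6 = {a, c}  B7 = {a, h}  B8 = {h, i}
Tree: B1–B2, B2–B3, B3–B4, B4–B5, B5–B6, B6–B7, B7–B8
Each bag holds 2 vertices, so the decomposition has width 1, which upper-bounds the treewidth. Any graph with an edge has treewidth ≥ 1, and G has the edge f–e. Hence tw(G) = 1 exactly.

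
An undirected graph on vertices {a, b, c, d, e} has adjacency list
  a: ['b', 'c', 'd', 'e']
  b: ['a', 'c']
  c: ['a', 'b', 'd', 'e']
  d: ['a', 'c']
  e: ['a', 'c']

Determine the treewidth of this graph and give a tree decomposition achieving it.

The largest bag has 3 vertices, giving width 2; this decomposition certifies tw(G) ≤ 2. Conversely, {a, c, d} is a clique of size 3, and the vertices of any clique must share a bag in every tree decomposition; so some bag has ≥ 3 vertices and tw(G) ≥ 2. Hence tw(G) = 2 exactly.

Treewidth 2.
Bags: B1 = {a, c, d}  B2 = {a, b, c}  B3 = {a, c, e}
Tree: B1–B2, B1–B3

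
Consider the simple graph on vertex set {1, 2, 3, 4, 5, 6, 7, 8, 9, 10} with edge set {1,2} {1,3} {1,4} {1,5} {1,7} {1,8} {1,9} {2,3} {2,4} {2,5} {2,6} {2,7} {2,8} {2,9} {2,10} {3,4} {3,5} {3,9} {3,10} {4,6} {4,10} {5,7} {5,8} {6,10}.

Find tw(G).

3

A width-3 tree decomposition is:
Bags: B1 = {1, 2, 3, 4}  B2 = {2, 3, 4, 10}  B3 = {1, 2, 3, 9}  B4 = {1, 2, 3, 5}  B5 = {1, 2, 5, 7}  B6 = {2, 4, 6, 10}  B7 = {1, 2, 5, 8}
Tree: B1–B2, B1–B3, B3–B4, B4–B5, B2–B6, B4–B7
The largest bag has 4 vertices, giving width 3; this decomposition certifies tw(G) ≤ 3. On the other hand G contains the 4-clique {1, 2, 5, 8}. A clique must lie in a single bag of any decomposition, so no decomposition can have width below 3. Combining the bounds, tw(G) = 3.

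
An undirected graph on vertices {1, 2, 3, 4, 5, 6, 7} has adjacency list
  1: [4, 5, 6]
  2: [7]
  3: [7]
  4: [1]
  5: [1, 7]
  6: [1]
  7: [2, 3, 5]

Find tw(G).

A width-1 tree decomposition is:
Bags: B1 = {5, 7}  B2 = {2, 7}  B3 = {3, 7}  B4 = {1, 5}  B5 = {1, 4}  B6 = {1, 6}
Tree: B1–B2, B2–B3, B1–B4, B4–B5, B5–B6
The largest bag has 2 vertices, giving width 1; this decomposition certifies tw(G) ≤ 1. G has an edge, so its treewidth is at least 1. Therefore the treewidth is 1.

1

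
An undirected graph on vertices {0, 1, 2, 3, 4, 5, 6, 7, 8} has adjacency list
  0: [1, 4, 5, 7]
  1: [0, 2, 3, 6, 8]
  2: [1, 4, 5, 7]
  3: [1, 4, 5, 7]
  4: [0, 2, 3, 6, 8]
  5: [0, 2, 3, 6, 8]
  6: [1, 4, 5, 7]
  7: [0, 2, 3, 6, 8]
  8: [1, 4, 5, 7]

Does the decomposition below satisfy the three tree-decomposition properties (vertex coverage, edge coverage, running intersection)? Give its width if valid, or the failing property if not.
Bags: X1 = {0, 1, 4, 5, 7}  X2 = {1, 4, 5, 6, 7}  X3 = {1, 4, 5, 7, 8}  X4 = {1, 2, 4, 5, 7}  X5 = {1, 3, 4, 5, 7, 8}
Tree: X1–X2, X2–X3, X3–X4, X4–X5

No — bags containing vertex 8 are not connected in the tree.

A tree decomposition must satisfy three properties: every vertex lies in some bag; for every edge, both endpoints lie together in some bag; and for every vertex, the bags containing it form a connected subtree. Here bags containing vertex 8 are not connected in the tree, so the decomposition is invalid.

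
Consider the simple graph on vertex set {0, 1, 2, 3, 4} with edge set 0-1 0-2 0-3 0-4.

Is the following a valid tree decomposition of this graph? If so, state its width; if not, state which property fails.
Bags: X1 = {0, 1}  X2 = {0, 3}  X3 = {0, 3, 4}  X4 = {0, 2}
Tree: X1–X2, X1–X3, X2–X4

A tree decomposition must satisfy three properties: every vertex lies in some bag; for every edge, both endpoints lie together in some bag; and for every vertex, the bags containing it form a connected subtree. Here bags containing vertex 3 are not connected in the tree, so the decomposition is invalid.

No — bags containing vertex 3 are not connected in the tree.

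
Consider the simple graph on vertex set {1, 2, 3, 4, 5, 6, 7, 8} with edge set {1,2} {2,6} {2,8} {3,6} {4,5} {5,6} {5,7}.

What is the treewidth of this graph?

1

A width-1 tree decomposition is:
Bags: B1 = {5, 6}  B2 = {5, 7}  B3 = {4, 5}  B4 = {2, 6}  B5 = {1, 2}  B6 = {2, 8}  B7 = {3, 6}
Tree: B1–B2, B1–B3, B1–B4, B4–B5, B5–B6, B1–B7
Each bag holds 2 vertices, so the decomposition has width 1, which upper-bounds the treewidth. Any graph with an edge has treewidth ≥ 1, and G has the edge 6–5. Hence tw(G) = 1 exactly.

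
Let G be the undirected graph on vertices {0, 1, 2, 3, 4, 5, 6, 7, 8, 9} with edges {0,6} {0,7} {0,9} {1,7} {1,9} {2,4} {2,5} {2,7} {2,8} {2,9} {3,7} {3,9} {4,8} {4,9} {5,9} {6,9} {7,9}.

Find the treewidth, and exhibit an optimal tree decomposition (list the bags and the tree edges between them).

Each bag holds 3 vertices, so the decomposition has width 2, which upper-bounds the treewidth. For the lower bound, the 3 vertices {2, 4, 8} are pairwise adjacent, and any tree decomposition puts a clique entirely inside one bag — forcing width ≥ 2. Therefore the treewidth is 2.

Treewidth 2.
One such decomposition:
Bags: B1 = {2, 4, 9}  B2 = {2, 7, 9}  B3 = {0, 7, 9}  B4 = {2, 5, 9}  B5 = {0, 6, 9}  B6 = {3, 7, 9}  B7 = {2, 4, 8}  B8 = {1, 7, 9}
Tree: B1–B2, B2–B3, B1–B4, B3–B5, B3–B6, B1–B7, B3–B8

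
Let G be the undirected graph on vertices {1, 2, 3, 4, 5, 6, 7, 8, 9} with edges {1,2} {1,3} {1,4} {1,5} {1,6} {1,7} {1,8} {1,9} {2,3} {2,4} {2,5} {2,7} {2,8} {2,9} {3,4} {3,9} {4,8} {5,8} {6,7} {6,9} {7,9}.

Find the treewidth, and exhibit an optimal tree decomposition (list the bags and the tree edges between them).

Treewidth 3.
Bags: B1 = {1, 2, 3, 4}  B2 = {1, 2, 3, 9}  B3 = {1, 2, 7, 9}  B4 = {1, 2, 4, 8}  B5 = {1, 2, 5, 8}  B6 = {1, 6, 7, 9}
Tree: B1–B2, B2–B3, B1–B4, B4–B5, B3–B6

Each bag holds 4 vertices, so the decomposition has width 3, which upper-bounds the treewidth. On the other hand G contains the 4-clique {1, 2, 4, 8}. A clique must lie in a single bag of any decomposition, so no decomposition can have width below 3. Hence tw(G) = 3 exactly.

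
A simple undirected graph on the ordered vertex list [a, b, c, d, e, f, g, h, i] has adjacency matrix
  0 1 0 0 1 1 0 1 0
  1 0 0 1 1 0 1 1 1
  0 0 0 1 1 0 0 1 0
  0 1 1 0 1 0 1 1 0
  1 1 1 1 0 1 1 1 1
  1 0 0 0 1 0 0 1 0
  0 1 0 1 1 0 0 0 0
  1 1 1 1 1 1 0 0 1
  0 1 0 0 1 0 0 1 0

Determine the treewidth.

A width-3 tree decomposition is:
Bags: B1 = {a, e, f, h}  B2 = {a, b, e, h}  B3 = {b, d, e, h}  B4 = {b, e, h, i}  B5 = {c, d, e, h}  B6 = {b, d, e, g}
Tree: B1–B2, B2–B3, B3–B4, B3–B5, B3–B6
Each bag holds 4 vertices, so the decomposition has width 3, which upper-bounds the treewidth. Conversely, {b, d, e, g} is a clique of size 4, and the vertices of any clique must share a bag in every tree decomposition; so some bag has ≥ 4 vertices and tw(G) ≥ 3. Hence tw(G) = 3 exactly.

3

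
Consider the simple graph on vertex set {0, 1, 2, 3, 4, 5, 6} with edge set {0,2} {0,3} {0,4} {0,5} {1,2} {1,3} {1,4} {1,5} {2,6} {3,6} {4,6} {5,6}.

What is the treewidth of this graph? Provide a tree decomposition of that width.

The largest bag has 4 vertices, giving width 3; this decomposition certifies tw(G) ≤ 3. For the lower bound: the 4 vertex sets {1,4}, {5,6}, {0}, {3} are disjoint, each induces a connected subgraph, and every pair is joined by at least one edge of G. Contracting each set to a single vertex therefore yields K_{4} as a minor, and since treewidth is minor-monotone, tw(G) ≥ tw(K_{4}) = 3. Therefore the treewidth is 3.

Treewidth 3.
Bags: B1 = {0, 1, 4, 6}  B2 = {0, 1, 5, 6}  B3 = {0, 1, 3, 6}  B4 = {0, 1, 2, 6}
Tree: B1–B2, B2–B3, B3–B4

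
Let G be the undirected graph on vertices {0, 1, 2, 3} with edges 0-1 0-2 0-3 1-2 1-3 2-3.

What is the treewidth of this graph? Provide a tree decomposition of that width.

With just one bag of size 4, the width is 4 − 1 = 3, so tw(G) ≤ 3. On the other hand G contains the 4-clique {0, 1, 2, 3}. A clique must lie in a single bag of any decomposition, so no decomposition can have width below 3. The upper and lower bounds meet at 3, so that is the treewidth.

Treewidth 3.
One such decomposition:
Bags: B1 = {0, 1, 2, 3}
Tree: (single bag)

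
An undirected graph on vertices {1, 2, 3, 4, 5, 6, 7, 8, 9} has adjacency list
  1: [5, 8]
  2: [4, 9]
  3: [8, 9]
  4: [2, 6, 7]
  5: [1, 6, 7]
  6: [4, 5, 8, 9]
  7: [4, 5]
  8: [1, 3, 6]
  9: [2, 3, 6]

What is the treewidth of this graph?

A width-3 tree decomposition is:
Bags: B1 = {2, 3, 8, 9}  B2 = {2, 6, 8, 9}  B3 = {2, 4, 6, 8}  B4 = {1, 4, 6, 8}  B5 = {1, 4, 5, 6}  B6 = {1, 4, 5, 7}
Tree: B1–B2, B2–B3, B3–B4, B4–B5, B5–B6
The largest bag has 4 vertices, giving width 3; this decomposition certifies tw(G) ≤ 3. For the lower bound: the 4 vertex sets {2,3,9}, {8}, {6}, {1,4,5,7} are disjoint, each induces a connected subgraph, and every pair is joined by at least one edge of G. Contracting each set to a single vertex therefore yields K_{4} as a minor, and since treewidth is minor-monotone, tw(G) ≥ tw(K_{4}) = 3. The upper and lower bounds meet at 3, so that is the treewidth.

3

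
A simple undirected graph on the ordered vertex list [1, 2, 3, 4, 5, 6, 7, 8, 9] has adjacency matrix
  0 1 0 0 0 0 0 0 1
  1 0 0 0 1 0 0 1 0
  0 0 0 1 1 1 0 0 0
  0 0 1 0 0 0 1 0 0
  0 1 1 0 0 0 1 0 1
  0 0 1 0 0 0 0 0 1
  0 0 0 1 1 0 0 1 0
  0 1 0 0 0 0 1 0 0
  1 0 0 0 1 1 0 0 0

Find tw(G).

A width-3 tree decomposition is:
Bags: B1 = {1, 2, 7, 8}  B2 = {1, 2, 5, 7}  B3 = {1, 5, 7, 9}  B4 = {4, 5, 7, 9}  B5 = {3, 4, 5, 9}  B6 = {3, 4, 6, 9}
Tree: B1–B2, B2–B3, B3–B4, B4–B5, B5–B6
Each bag holds 4 vertices, so the decomposition has width 3, which upper-bounds the treewidth. For the lower bound: the 4 vertex sets {1,2,8}, {7}, {5}, {3,4,6,9} are disjoint, each induces a connected subgraph, and every pair is joined by at least one edge of G. Contracting each set to a single vertex therefore yields K_{4} as a minor, and since treewidth is minor-monotone, tw(G) ≥ tw(K_{4}) = 3. Hence tw(G) = 3 exactly.

3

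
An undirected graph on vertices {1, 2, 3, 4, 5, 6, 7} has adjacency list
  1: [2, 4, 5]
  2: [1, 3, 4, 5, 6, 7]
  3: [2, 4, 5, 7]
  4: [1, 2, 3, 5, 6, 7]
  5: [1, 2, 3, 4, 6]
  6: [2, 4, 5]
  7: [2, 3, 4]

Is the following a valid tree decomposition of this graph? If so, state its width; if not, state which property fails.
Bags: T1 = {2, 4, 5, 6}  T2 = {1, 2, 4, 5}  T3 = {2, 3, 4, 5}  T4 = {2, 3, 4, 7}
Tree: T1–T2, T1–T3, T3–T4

Checking the three conditions: (i) the bags cover all of {1, 2, 3, 4, 5, 6, 7}; (ii) for each edge, some bag contains both endpoints; (iii) the bags containing any fixed vertex form a subtree. All hold, so the decomposition is valid with width 4 − 1 = 3.

Yes; width 3.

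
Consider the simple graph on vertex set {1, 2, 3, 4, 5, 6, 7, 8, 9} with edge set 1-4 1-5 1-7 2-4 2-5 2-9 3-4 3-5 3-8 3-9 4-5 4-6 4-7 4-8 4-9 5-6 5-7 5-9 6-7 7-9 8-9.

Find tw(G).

3

A width-3 tree decomposition is:
Bags: B1 = {1, 4, 5, 7}  B2 = {4, 5, 7, 9}  B3 = {2, 4, 5, 9}  B4 = {3, 4, 5, 9}  B5 = {4, 5, 6, 7}  B6 = {3, 4, 8, 9}
Tree: B1–B2, B2–B3, B2–B4, B1–B5, B4–B6
Every bag has size at most 4, so the width is 4 − 1 = 3 and tw(G) ≤ 3. For the lower bound, the 4 vertices {3, 4, 8, 9} are pairwise adjacent, and any tree decomposition puts a clique entirely inside one bag — forcing width ≥ 3. Combining the bounds, tw(G) = 3.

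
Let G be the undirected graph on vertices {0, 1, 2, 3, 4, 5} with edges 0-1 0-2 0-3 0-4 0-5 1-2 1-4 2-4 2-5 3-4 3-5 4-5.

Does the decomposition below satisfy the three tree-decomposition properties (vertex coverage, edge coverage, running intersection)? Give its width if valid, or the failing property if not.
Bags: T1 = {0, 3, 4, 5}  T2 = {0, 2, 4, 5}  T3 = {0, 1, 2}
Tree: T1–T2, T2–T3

No — edge (4,1) lies in no bag.

A tree decomposition must satisfy three properties: every vertex lies in some bag; for every edge, both endpoints lie together in some bag; and for every vertex, the bags containing it form a connected subtree. Here edge (4,1) lies in no bag, so the decomposition is invalid.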